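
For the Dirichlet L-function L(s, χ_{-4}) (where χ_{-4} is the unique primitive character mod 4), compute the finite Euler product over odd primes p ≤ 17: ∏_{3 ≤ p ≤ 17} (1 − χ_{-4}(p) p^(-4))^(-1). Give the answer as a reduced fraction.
∏ = 1355132279576075/1370266988576768

The odd primes p ≤ 17 are [3, 5, 7, 11, 13, 17]. For each, χ(p) = 1 if p ≡ 1 mod 4, χ(p) = −1 if p ≡ 3 mod 4. Taking (1 − χ(p)/p^4)^(-1) = p^4/(p^4 − χ(p)): (1 − (-1)/3^4)^(-1) · (1 − (1)/5^4)^(-1) · (1 − (-1)/7^4)^(-1) · (1 − (-1)/11^4)^(-1) · (1 − (1)/13^4)^(-1) · (1 − (1)/17^4)^(-1) = 1355132279576075/1370266988576768.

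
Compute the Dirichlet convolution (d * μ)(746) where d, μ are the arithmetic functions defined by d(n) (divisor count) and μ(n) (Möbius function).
(d * μ)(746) = 1

Divisors of 746: [1, 2, 373, 746]. For each d | 746:
  d = 1: d(1) · μ(746/1) = 1 · 1 = 1
  d = 2: d(2) · μ(746/2) = 2 · -1 = -2
  d = 373: d(373) · μ(746/373) = 2 · -1 = -2
  d = 746: d(746) · μ(746/746) = 4 · 1 = 4
Summing: (d * μ)(746) = 1 + -2 + -2 + 4 = 1.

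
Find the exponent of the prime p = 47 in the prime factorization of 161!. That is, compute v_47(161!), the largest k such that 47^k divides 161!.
v_47(161!) = 3

Legendre's formula: v_p(n!) = Σ_{k ≥ 1} ⌊n / p^k⌋. For p = 47, n = 161, the terms are:
  ⌊161/47^1⌋ = ⌊161/47⌋ = 3
(the next term ⌊161/47^2⌋ = 0, terminating the sum). Summing: v_47(161!) = 3 = 3.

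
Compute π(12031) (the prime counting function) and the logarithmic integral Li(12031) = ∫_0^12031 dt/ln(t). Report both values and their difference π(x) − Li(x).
π(12031) = 1440;  Li(12031) ≈ 1464.40;  π(x) − Li(x) ≈ -24.40.

Direct count of primes ≤ 12031 gives π(12031) = 1440. Numerical evaluation of the logarithmic integral gives Li(12031) ≈ 1464.40. The difference π(x) − Li(x) ≈ -24.40 is typically negative for small/moderate x (Li(x) overestimates), though Littlewood's theorem shows this sign changes infinitely often.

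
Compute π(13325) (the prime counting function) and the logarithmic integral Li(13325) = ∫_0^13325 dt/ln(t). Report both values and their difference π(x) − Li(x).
π(13325) = 1581;  Li(13325) ≈ 1601.37;  π(x) − Li(x) ≈ -20.37.

Direct count of primes ≤ 13325 gives π(13325) = 1581. Numerical evaluation of the logarithmic integral gives Li(13325) ≈ 1601.37. The difference π(x) − Li(x) ≈ -20.37 is typically negative for small/moderate x (Li(x) overestimates), though Littlewood's theorem shows this sign changes infinitely often.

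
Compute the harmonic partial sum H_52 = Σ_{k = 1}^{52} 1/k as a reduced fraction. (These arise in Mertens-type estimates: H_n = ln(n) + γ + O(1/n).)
H_52 = 14063600165435720745359/3099044504245996706400

Direct summation: H_52 = 1 + 1/2 + ... + 1/52. The least common denominator is lcm(1, ..., 52) = 3099044504245996706400; over this denominator the numerator is 3099044504245996706400 + 1549522252122998353200 + 1033014834748665568800 + 774761126061499176600 + 619808900849199341280 + 516507417374332784400 + 442720643463713815200 + 387380563030749588300 + 344338278249555189600 + 309904450424599670640 + 281731318567817882400 + 258253708687166392200 + 238388038788153592800 + 221360321731856907600 + 206602966949733113760 + 193690281515374794150 + 182296735543882159200 + 172169139124777594800 + 163107605486631405600 + 154952225212299835320 + 147573547821237938400 + 140865659283908941200 + 134741065401999856800 + 129126854343583196100 + 123961780169839868256 + 119194019394076796400 + 114779426083185063200 + 110680160865928453800 + 106863603594689541600 + 103301483474866556880 + 99969177556322474400 + 96845140757687397075 + 93910439522605960800 + 91148367771941079600 + 88544128692742763040 + 86084569562388797400 + 83757959574216127200 + 81553802743315702800 + 79462679596051197600 + 77476112606149917660 + 75586451323073090400 + 73786773910618969200 + 72070802424325504800 + 70432829641954470600 + 68867655649911037920 + 67370532700999928400 + 65937117111616951200 + 64563427171791598050 + 63245806209101973600 + 61980890084919934128 + 60765578514627386400 + 59597009697038398200 = 14063600165435720745359, so H_52 = 14063600165435720745359/3099044504245996706400 (already in lowest terms) ≈ 4.53804. (The PNT-adjacent estimate ln(52) + γ ≈ 4.52846 matches within O(1/n).)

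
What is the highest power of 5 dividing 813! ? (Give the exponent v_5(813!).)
v_5(813!) = 201

Legendre's formula: v_p(n!) = Σ_{k ≥ 1} ⌊n / p^k⌋. For p = 5, n = 813, the terms are:
  ⌊813/5^1⌋ = ⌊813/5⌋ = 162
  ⌊813/5^2⌋ = ⌊813/25⌋ = 32
  ⌊813/5^3⌋ = ⌊813/125⌋ = 6
  ⌊813/5^4⌋ = ⌊813/625⌋ = 1
(the next term ⌊813/5^5⌋ = 0, terminating the sum). Summing: v_5(813!) = 162 + 32 + 6 + 1 = 201.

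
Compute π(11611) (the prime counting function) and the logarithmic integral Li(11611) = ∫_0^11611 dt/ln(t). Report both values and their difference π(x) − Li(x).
π(11611) = 1396;  Li(11611) ≈ 1419.61;  π(x) − Li(x) ≈ -23.61.

Direct count of primes ≤ 11611 gives π(11611) = 1396. Numerical evaluation of the logarithmic integral gives Li(11611) ≈ 1419.61. The difference π(x) − Li(x) ≈ -23.61 is typically negative for small/moderate x (Li(x) overestimates), though Littlewood's theorem shows this sign changes infinitely often.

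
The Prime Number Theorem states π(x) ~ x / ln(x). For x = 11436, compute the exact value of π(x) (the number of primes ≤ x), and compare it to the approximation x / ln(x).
π(11436) = 1378;  x/ln(x) ≈ 1223.82;  relative error ≈ 11.19%.

Directly count primes up to 11436: π(11436) = 1378. The PNT approximation gives 11436/ln(11436) ≈ 11436/9.34452 ≈ 1223.82. Relative error (π(x) − x/ln(x)) / π(x) ≈ 11.19%; the approximation is known to undercount slightly (Li(x) is a better estimate).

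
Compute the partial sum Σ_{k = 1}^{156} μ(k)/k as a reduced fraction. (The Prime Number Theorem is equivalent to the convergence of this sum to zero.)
Σ μ(k)/k = 35386221418707905836854512026342273734410221837967216139/5364750833138837555449767529261714317873456270532298668855

Values of μ(k) for 1 ≤ k ≤ 156: μ(1) = 1, μ(2) = -1, μ(3) = -1, μ(5) = -1, μ(6) = 1, μ(7) = -1, μ(10) = 1, μ(11) = -1, μ(13) = -1, μ(14) = 1, μ(15) = 1, μ(17) = -1, μ(19) = -1, μ(21) = 1, μ(22) = 1, μ(23) = -1, μ(26) = 1, μ(29) = -1, μ(30) = -1, μ(31) = -1, μ(33) = 1, μ(34) = 1, μ(35) = 1, μ(37) = -1, μ(38) = 1, μ(39) = 1, μ(41) = -1, μ(42) = -1, μ(43) = -1, μ(46) = 1, μ(47) = -1, μ(51) = 1, μ(53) = -1, μ(55) = 1, μ(57) = 1, μ(58) = 1, μ(59) = -1, μ(61) = -1, μ(62) = 1, μ(65) = 1, μ(66) = -1, μ(67) = -1, μ(69) = 1, μ(70) = -1, μ(71) = -1, μ(73) = -1, μ(74) = 1, μ(77) = 1, μ(78) = -1, μ(79) = -1, μ(82) = 1, μ(83) = -1, μ(85) = 1, μ(86) = 1, μ(87) = 1, μ(89) = -1, μ(91) = 1, μ(93) = 1, μ(94) = 1, μ(95) = 1, μ(97) = -1, μ(101) = -1, μ(102) = -1, μ(103) = -1, μ(105) = -1, μ(106) = 1, μ(107) = -1, μ(109) = -1, μ(110) = -1, μ(111) = 1, μ(113) = -1, μ(114) = -1, μ(115) = 1, μ(118) = 1, μ(119) = 1, μ(122) = 1, μ(123) = 1, μ(127) = -1, μ(129) = 1, μ(130) = -1, μ(131) = -1, μ(133) = 1, μ(134) = 1, μ(137) = -1, μ(138) = -1, μ(139) = -1, μ(141) = 1, μ(142) = 1, μ(143) = 1, μ(145) = 1, μ(146) = 1, μ(149) = -1, μ(151) = -1, μ(154) = -1, μ(155) = 1, with μ = 0 on non-squarefree integers. Summing μ(k)/k for k where μ(k) ≠ 0 gives 35386221418707905836854512026342273734410221837967216139/5364750833138837555449767529261714317873456270532298668855 ≈ 0.0066. (PNT ⟺ this sum → 0 as n → ∞.)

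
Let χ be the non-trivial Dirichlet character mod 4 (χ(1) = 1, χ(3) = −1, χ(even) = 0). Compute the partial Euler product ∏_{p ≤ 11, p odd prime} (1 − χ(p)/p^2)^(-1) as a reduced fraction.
∏ = 17787/19520

The odd primes p ≤ 11 are [3, 5, 7, 11]. For each, χ(p) = 1 if p ≡ 1 mod 4, χ(p) = −1 if p ≡ 3 mod 4. Taking (1 − χ(p)/p^2)^(-1) = p^2/(p^2 − χ(p)): (1 − (-1)/3^2)^(-1) · (1 − (1)/5^2)^(-1) · (1 − (-1)/7^2)^(-1) · (1 − (-1)/11^2)^(-1) = 17787/19520.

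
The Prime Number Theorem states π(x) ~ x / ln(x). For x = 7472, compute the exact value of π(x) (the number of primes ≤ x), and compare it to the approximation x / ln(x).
π(7472) = 945;  x/ln(x) ≈ 837.77;  relative error ≈ 11.35%.

Directly count primes up to 7472: π(7472) = 945. The PNT approximation gives 7472/ln(7472) ≈ 7472/8.91892 ≈ 837.77. Relative error (π(x) − x/ln(x)) / π(x) ≈ 11.35%; the approximation is known to undercount slightly (Li(x) is a better estimate).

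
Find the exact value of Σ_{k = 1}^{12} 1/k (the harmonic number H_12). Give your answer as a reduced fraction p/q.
H_12 = 86021/27720

Direct summation: H_12 = 1 + 1/2 + ... + 1/12. The least common denominator is lcm(1, ..., 12) = 27720; over this denominator the numerator is 27720 + 13860 + 9240 + 6930 + 5544 + 4620 + 3960 + 3465 + 3080 + 2772 + 2520 + 2310 = 86021, so H_12 = 86021/27720 (already in lowest terms) ≈ 3.10321. (The PNT-adjacent estimate ln(12) + γ ≈ 3.06212 matches within O(1/n).)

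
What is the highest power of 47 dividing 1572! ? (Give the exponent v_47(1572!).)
v_47(1572!) = 33

Legendre's formula: v_p(n!) = Σ_{k ≥ 1} ⌊n / p^k⌋. For p = 47, n = 1572, the terms are:
  ⌊1572/47^1⌋ = ⌊1572/47⌋ = 33
(the next term ⌊1572/47^2⌋ = 0, terminating the sum). Summing: v_47(1572!) = 33 = 33.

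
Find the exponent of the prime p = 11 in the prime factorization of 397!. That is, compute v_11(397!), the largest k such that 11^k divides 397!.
v_11(397!) = 39

Legendre's formula: v_p(n!) = Σ_{k ≥ 1} ⌊n / p^k⌋. For p = 11, n = 397, the terms are:
  ⌊397/11^1⌋ = ⌊397/11⌋ = 36
  ⌊397/11^2⌋ = ⌊397/121⌋ = 3
(the next term ⌊397/11^3⌋ = 0, terminating the sum). Summing: v_11(397!) = 36 + 3 = 39.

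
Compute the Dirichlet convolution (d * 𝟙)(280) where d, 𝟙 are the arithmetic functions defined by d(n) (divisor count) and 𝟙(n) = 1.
(d * 𝟙)(280) = 90

Divisors of 280: [1, 2, 4, 5, 7, 8, 10, 14, 20, 28, 35, 40, 56, 70, 140, 280]. For each d | 280:
  d = 1: d(1) · 𝟙(280/1) = 1 · 1 = 1
  d = 2: d(2) · 𝟙(280/2) = 2 · 1 = 2
  d = 4: d(4) · 𝟙(280/4) = 3 · 1 = 3
  d = 5: d(5) · 𝟙(280/5) = 2 · 1 = 2
  d = 7: d(7) · 𝟙(280/7) = 2 · 1 = 2
  d = 8: d(8) · 𝟙(280/8) = 4 · 1 = 4
  d = 10: d(10) · 𝟙(280/10) = 4 · 1 = 4
  d = 14: d(14) · 𝟙(280/14) = 4 · 1 = 4
  d = 20: d(20) · 𝟙(280/20) = 6 · 1 = 6
  d = 28: d(28) · 𝟙(280/28) = 6 · 1 = 6
  d = 35: d(35) · 𝟙(280/35) = 4 · 1 = 4
  d = 40: d(40) · 𝟙(280/40) = 8 · 1 = 8
  d = 56: d(56) · 𝟙(280/56) = 8 · 1 = 8
  d = 70: d(70) · 𝟙(280/70) = 8 · 1 = 8
  d = 140: d(140) · 𝟙(280/140) = 12 · 1 = 12
  d = 280: d(280) · 𝟙(280/280) = 16 · 1 = 16
Summing: (d * 𝟙)(280) = 1 + 2 + 3 + 2 + 2 + 4 + 4 + 4 + 6 + 6 + 4 + 8 + 8 + 8 + 12 + 16 = 90.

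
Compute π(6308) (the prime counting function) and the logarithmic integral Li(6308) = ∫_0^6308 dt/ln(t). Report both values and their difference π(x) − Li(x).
π(6308) = 820;  Li(6308) ≈ 835.72;  π(x) − Li(x) ≈ -15.72.

Direct count of primes ≤ 6308 gives π(6308) = 820. Numerical evaluation of the logarithmic integral gives Li(6308) ≈ 835.72. The difference π(x) − Li(x) ≈ -15.72 is typically negative for small/moderate x (Li(x) overestimates), though Littlewood's theorem shows this sign changes infinitely often.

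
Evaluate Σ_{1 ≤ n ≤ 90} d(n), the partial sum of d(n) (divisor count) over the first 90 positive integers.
Σ_{n ≤ 90} d(n) = 425

Compute d(n) for each 1 ≤ n ≤ 90: d(1) = 1, d(2) = 2, d(3) = 2, d(4) = 3, d(5) = 2, d(6) = 4, d(7) = 2, d(8) = 4, d(9) = 3, d(10) = 4, d(11) = 2, d(12) = 6, d(13) = 2, d(14) = 4, d(15) = 4, d(16) = 5, d(17) = 2, d(18) = 6, d(19) = 2, d(20) = 6, d(21) = 4, d(22) = 4, d(23) = 2, d(24) = 8, d(25) = 3, d(26) = 4, d(27) = 4, d(28) = 6, d(29) = 2, d(30) = 8, d(31) = 2, d(32) = 6, d(33) = 4, d(34) = 4, d(35) = 4, d(36) = 9, d(37) = 2, d(38) = 4, d(39) = 4, d(40) = 8, d(41) = 2, d(42) = 8, d(43) = 2, d(44) = 6, d(45) = 6, d(46) = 4, d(47) = 2, d(48) = 10, d(49) = 3, d(50) = 6, d(51) = 4, d(52) = 6, d(53) = 2, d(54) = 8, d(55) = 4, d(56) = 8, d(57) = 4, d(58) = 4, d(59) = 2, d(60) = 12, d(61) = 2, d(62) = 4, d(63) = 6, d(64) = 7, d(65) = 4, d(66) = 8, d(67) = 2, d(68) = 6, d(69) = 4, d(70) = 8, d(71) = 2, d(72) = 12, d(73) = 2, d(74) = 4, d(75) = 6, d(76) = 6, d(77) = 4, d(78) = 8, d(79) = 2, d(80) = 10, d(81) = 5, d(82) = 4, d(83) = 2, d(84) = 12, d(85) = 4, d(86) = 4, d(87) = 4, d(88) = 8, d(89) = 2, d(90) = 12. Summing all 90 values: 425. (Dirichlet's divisor formula: Σ_{n ≤ x} d(n) = x ln(x) + (2γ − 1) x + O(√x). For x = 90, the asymptotic estimate is ≈ 418.88.)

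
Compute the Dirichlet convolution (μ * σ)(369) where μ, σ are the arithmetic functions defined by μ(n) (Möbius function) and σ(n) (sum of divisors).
(μ * σ)(369) = 369

Divisors of 369: [1, 3, 9, 41, 123, 369]. For each d | 369:
  d = 1: μ(1) · σ(369/1) = 1 · 546 = 546
  d = 3: μ(3) · σ(369/3) = -1 · 168 = -168
  d = 9: μ(9) · σ(369/9) = 0 · 42 = 0
  d = 41: μ(41) · σ(369/41) = -1 · 13 = -13
  d = 123: μ(123) · σ(369/123) = 1 · 4 = 4
  d = 369: μ(369) · σ(369/369) = 0 · 1 = 0
Summing: (μ * σ)(369) = 546 + -168 + 0 + -13 + 4 + 0 = 369.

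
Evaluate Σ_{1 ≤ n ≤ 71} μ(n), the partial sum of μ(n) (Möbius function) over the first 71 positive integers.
Σ_{n ≤ 71} μ(n) = -3

Compute μ(n) for each 1 ≤ n ≤ 71: μ(1) = 1, μ(2) = -1, μ(3) = -1, μ(4) = 0, μ(5) = -1, μ(6) = 1, μ(7) = -1, μ(8) = 0, μ(9) = 0, μ(10) = 1, μ(11) = -1, μ(12) = 0, μ(13) = -1, μ(14) = 1, μ(15) = 1, μ(16) = 0, μ(17) = -1, μ(18) = 0, μ(19) = -1, μ(20) = 0, μ(21) = 1, μ(22) = 1, μ(23) = -1, μ(24) = 0, μ(25) = 0, μ(26) = 1, μ(27) = 0, μ(28) = 0, μ(29) = -1, μ(30) = -1, μ(31) = -1, μ(32) = 0, μ(33) = 1, μ(34) = 1, μ(35) = 1, μ(36) = 0, μ(37) = -1, μ(38) = 1, μ(39) = 1, μ(40) = 0, μ(41) = -1, μ(42) = -1, μ(43) = -1, μ(44) = 0, μ(45) = 0, μ(46) = 1, μ(47) = -1, μ(48) = 0, μ(49) = 0, μ(50) = 0, μ(51) = 1, μ(52) = 0, μ(53) = -1, μ(54) = 0, μ(55) = 1, μ(56) = 0, μ(57) = 1, μ(58) = 1, μ(59) = -1, μ(60) = 0, μ(61) = -1, μ(62) = 1, μ(63) = 0, μ(64) = 0, μ(65) = 1, μ(66) = -1, μ(67) = -1, μ(68) = 0, μ(69) = 1, μ(70) = -1, μ(71) = -1. Summing all 71 values: -3. (Mertens function M(x) = Σ_{n ≤ x} μ(n); on average M(x) should be small (PNT ⟺ M(x) = o(x)).)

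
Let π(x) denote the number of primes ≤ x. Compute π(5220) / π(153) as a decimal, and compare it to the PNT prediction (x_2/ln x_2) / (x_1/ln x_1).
π(5220)/π(153) = 693/36 ≈ 19.2500;  PNT prediction ≈ 20.0493.

π(153) = 36 and π(5220) = 693, so π(5220)/π(153) ≈ 19.2500. The PNT-predicted ratio is (5220/ln(5220)) / (153/ln(153)) ≈ 20.0493. The two agree to within a few percent, as expected.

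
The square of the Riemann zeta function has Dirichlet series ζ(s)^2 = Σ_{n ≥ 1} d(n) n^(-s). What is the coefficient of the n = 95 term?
d(95) = 4

ζ(s)^2 = (Σ 1/m^s)(Σ 1/k^s). The coefficient of 1/n^s in the product is the number of ordered pairs (m, k) with mk = n, which equals d(n). For n = 95, divisors are [1, 5, 19, 95], so d(95) = 4.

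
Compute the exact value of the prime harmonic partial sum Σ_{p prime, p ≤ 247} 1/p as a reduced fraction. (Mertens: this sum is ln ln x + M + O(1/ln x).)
Σ 1/p = 506873196134241441348690763593294873492730445394823722837469097176314709804649267964680634478659521/256041159035492609053110100510385311995538591998443060216114576417920917800321526504084465112487730

π(247) = 53, so the primes ≤ 247 are [2, 3, 5, 7, 11, 13, 17, 19, 23, 29, 31, 37, 41, 43, 47, 53, 59, 61, 67, 71, 73, 79, 83, 89, 97, 101, 103, 107, 109, 113, 127, 131, 137, 139, 149, 151, 157, 163, 167, 173, 179, 181, 191, 193, 197, 199, 211, 223, 227, 229, 233, 239, 241]. Summing 1/p over these primes: 506873196134241441348690763593294873492730445394823722837469097176314709804649267964680634478659521/256041159035492609053110100510385311995538591998443060216114576417920917800321526504084465112487730 ≈ 1.9797. Mertens estimate ln ln(247) + 0.2615 ≈ 1.9680.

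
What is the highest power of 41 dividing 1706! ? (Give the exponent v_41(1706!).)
v_41(1706!) = 42

Legendre's formula: v_p(n!) = Σ_{k ≥ 1} ⌊n / p^k⌋. For p = 41, n = 1706, the terms are:
  ⌊1706/41^1⌋ = ⌊1706/41⌋ = 41
  ⌊1706/41^2⌋ = ⌊1706/1681⌋ = 1
(the next term ⌊1706/41^3⌋ = 0, terminating the sum). Summing: v_41(1706!) = 41 + 1 = 42.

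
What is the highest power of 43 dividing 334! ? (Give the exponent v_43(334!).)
v_43(334!) = 7

Legendre's formula: v_p(n!) = Σ_{k ≥ 1} ⌊n / p^k⌋. For p = 43, n = 334, the terms are:
  ⌊334/43^1⌋ = ⌊334/43⌋ = 7
(the next term ⌊334/43^2⌋ = 0, terminating the sum). Summing: v_43(334!) = 7 = 7.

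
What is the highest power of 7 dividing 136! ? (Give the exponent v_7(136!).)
v_7(136!) = 21

Legendre's formula: v_p(n!) = Σ_{k ≥ 1} ⌊n / p^k⌋. For p = 7, n = 136, the terms are:
  ⌊136/7^1⌋ = ⌊136/7⌋ = 19
  ⌊136/7^2⌋ = ⌊136/49⌋ = 2
(the next term ⌊136/7^3⌋ = 0, terminating the sum). Summing: v_7(136!) = 19 + 2 = 21.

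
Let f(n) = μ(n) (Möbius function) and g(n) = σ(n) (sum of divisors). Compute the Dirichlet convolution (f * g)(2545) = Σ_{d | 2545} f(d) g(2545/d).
(μ * σ)(2545) = 2545

Divisors of 2545: [1, 5, 509, 2545]. For each d | 2545:
  d = 1: μ(1) · σ(2545/1) = 1 · 3060 = 3060
  d = 5: μ(5) · σ(2545/5) = -1 · 510 = -510
  d = 509: μ(509) · σ(2545/509) = -1 · 6 = -6
  d = 2545: μ(2545) · σ(2545/2545) = 1 · 1 = 1
Summing: (μ * σ)(2545) = 3060 + -510 + -6 + 1 = 2545.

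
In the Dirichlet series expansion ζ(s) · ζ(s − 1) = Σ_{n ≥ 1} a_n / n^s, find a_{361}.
σ(361) = 381

In the product (Σ m^0/m^s)(Σ k / k^s) = Σ (Σ_{d | n} d) / n^s, the coefficient of 1/n^s is σ(n) = Σ_{d | n} d. For n = 361, divisors are [1, 19, 361]; summing: σ(361) = 381.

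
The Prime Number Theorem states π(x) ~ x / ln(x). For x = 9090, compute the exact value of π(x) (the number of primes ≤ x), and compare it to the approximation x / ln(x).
π(9090) = 1127;  x/ln(x) ≈ 997.26;  relative error ≈ 11.51%.

Directly count primes up to 9090: π(9090) = 1127. The PNT approximation gives 9090/ln(9090) ≈ 9090/9.11493 ≈ 997.26. Relative error (π(x) − x/ln(x)) / π(x) ≈ 11.51%; the approximation is known to undercount slightly (Li(x) is a better estimate).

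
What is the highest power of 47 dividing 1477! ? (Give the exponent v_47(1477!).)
v_47(1477!) = 31

Legendre's formula: v_p(n!) = Σ_{k ≥ 1} ⌊n / p^k⌋. For p = 47, n = 1477, the terms are:
  ⌊1477/47^1⌋ = ⌊1477/47⌋ = 31
(the next term ⌊1477/47^2⌋ = 0, terminating the sum). Summing: v_47(1477!) = 31 = 31.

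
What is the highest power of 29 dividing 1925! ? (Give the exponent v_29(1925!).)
v_29(1925!) = 68

Legendre's formula: v_p(n!) = Σ_{k ≥ 1} ⌊n / p^k⌋. For p = 29, n = 1925, the terms are:
  ⌊1925/29^1⌋ = ⌊1925/29⌋ = 66
  ⌊1925/29^2⌋ = ⌊1925/841⌋ = 2
(the next term ⌊1925/29^3⌋ = 0, terminating the sum). Summing: v_29(1925!) = 66 + 2 = 68.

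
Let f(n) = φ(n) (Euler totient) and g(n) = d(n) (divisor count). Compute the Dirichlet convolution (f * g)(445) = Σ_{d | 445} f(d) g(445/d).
(φ * d)(445) = 540

Divisors of 445: [1, 5, 89, 445]. For each d | 445:
  d = 1: φ(1) · d(445/1) = 1 · 4 = 4
  d = 5: φ(5) · d(445/5) = 4 · 2 = 8
  d = 89: φ(89) · d(445/89) = 88 · 2 = 176
  d = 445: φ(445) · d(445/445) = 352 · 1 = 352
Summing: (φ * d)(445) = 4 + 8 + 176 + 352 = 540.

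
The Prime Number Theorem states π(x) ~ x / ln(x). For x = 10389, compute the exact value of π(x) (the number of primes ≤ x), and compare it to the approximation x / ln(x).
π(10389) = 1272;  x/ln(x) ≈ 1123.32;  relative error ≈ 11.69%.

Directly count primes up to 10389: π(10389) = 1272. The PNT approximation gives 10389/ln(10389) ≈ 10389/9.24850 ≈ 1123.32. Relative error (π(x) − x/ln(x)) / π(x) ≈ 11.69%; the approximation is known to undercount slightly (Li(x) is a better estimate).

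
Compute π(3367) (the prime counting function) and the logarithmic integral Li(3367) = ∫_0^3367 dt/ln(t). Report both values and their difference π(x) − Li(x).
π(3367) = 474;  Li(3367) ≈ 488.26;  π(x) − Li(x) ≈ -14.26.

Direct count of primes ≤ 3367 gives π(3367) = 474. Numerical evaluation of the logarithmic integral gives Li(3367) ≈ 488.26. The difference π(x) − Li(x) ≈ -14.26 is typically negative for small/moderate x (Li(x) overestimates), though Littlewood's theorem shows this sign changes infinitely often.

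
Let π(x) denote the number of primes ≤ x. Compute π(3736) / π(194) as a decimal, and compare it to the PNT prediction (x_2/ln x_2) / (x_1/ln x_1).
π(3736)/π(194) = 521/44 ≈ 11.8409;  PNT prediction ≈ 12.3328.

π(194) = 44 and π(3736) = 521, so π(3736)/π(194) ≈ 11.8409. The PNT-predicted ratio is (3736/ln(3736)) / (194/ln(194)) ≈ 12.3328. The two agree to within a few percent, as expected.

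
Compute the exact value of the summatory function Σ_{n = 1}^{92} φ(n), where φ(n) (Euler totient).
Σ_{n ≤ 92} φ(n) = 2596

Compute φ(n) for each 1 ≤ n ≤ 92: φ(1) = 1, φ(2) = 1, φ(3) = 2, φ(4) = 2, φ(5) = 4, φ(6) = 2, φ(7) = 6, φ(8) = 4, φ(9) = 6, φ(10) = 4, φ(11) = 10, φ(12) = 4, φ(13) = 12, φ(14) = 6, φ(15) = 8, φ(16) = 8, φ(17) = 16, φ(18) = 6, φ(19) = 18, φ(20) = 8, φ(21) = 12, φ(22) = 10, φ(23) = 22, φ(24) = 8, φ(25) = 20, φ(26) = 12, φ(27) = 18, φ(28) = 12, φ(29) = 28, φ(30) = 8, φ(31) = 30, φ(32) = 16, φ(33) = 20, φ(34) = 16, φ(35) = 24, φ(36) = 12, φ(37) = 36, φ(38) = 18, φ(39) = 24, φ(40) = 16, φ(41) = 40, φ(42) = 12, φ(43) = 42, φ(44) = 20, φ(45) = 24, φ(46) = 22, φ(47) = 46, φ(48) = 16, φ(49) = 42, φ(50) = 20, φ(51) = 32, φ(52) = 24, φ(53) = 52, φ(54) = 18, φ(55) = 40, φ(56) = 24, φ(57) = 36, φ(58) = 28, φ(59) = 58, φ(60) = 16, φ(61) = 60, φ(62) = 30, φ(63) = 36, φ(64) = 32, φ(65) = 48, φ(66) = 20, φ(67) = 66, φ(68) = 32, φ(69) = 44, φ(70) = 24, φ(71) = 70, φ(72) = 24, φ(73) = 72, φ(74) = 36, φ(75) = 40, φ(76) = 36, φ(77) = 60, φ(78) = 24, φ(79) = 78, φ(80) = 32, φ(81) = 54, φ(82) = 40, φ(83) = 82, φ(84) = 24, φ(85) = 64, φ(86) = 42, φ(87) = 56, φ(88) = 40, φ(89) = 88, φ(90) = 24, φ(91) = 72, φ(92) = 44. Summing all 92 values: 2596. (Average order: Σ_{n ≤ x} φ(n) ~ (3/π²) x². For x = 92, (3/π²)·92² ≈ 2572.75.)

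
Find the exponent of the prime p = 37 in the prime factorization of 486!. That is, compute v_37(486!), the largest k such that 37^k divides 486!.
v_37(486!) = 13

Legendre's formula: v_p(n!) = Σ_{k ≥ 1} ⌊n / p^k⌋. For p = 37, n = 486, the terms are:
  ⌊486/37^1⌋ = ⌊486/37⌋ = 13
(the next term ⌊486/37^2⌋ = 0, terminating the sum). Summing: v_37(486!) = 13 = 13.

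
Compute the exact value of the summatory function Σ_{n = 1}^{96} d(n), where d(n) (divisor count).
Σ_{n ≤ 96} d(n) = 459

Compute d(n) for each 1 ≤ n ≤ 96: d(1) = 1, d(2) = 2, d(3) = 2, d(4) = 3, d(5) = 2, d(6) = 4, d(7) = 2, d(8) = 4, d(9) = 3, d(10) = 4, d(11) = 2, d(12) = 6, d(13) = 2, d(14) = 4, d(15) = 4, d(16) = 5, d(17) = 2, d(18) = 6, d(19) = 2, d(20) = 6, d(21) = 4, d(22) = 4, d(23) = 2, d(24) = 8, d(25) = 3, d(26) = 4, d(27) = 4, d(28) = 6, d(29) = 2, d(30) = 8, d(31) = 2, d(32) = 6, d(33) = 4, d(34) = 4, d(35) = 4, d(36) = 9, d(37) = 2, d(38) = 4, d(39) = 4, d(40) = 8, d(41) = 2, d(42) = 8, d(43) = 2, d(44) = 6, d(45) = 6, d(46) = 4, d(47) = 2, d(48) = 10, d(49) = 3, d(50) = 6, d(51) = 4, d(52) = 6, d(53) = 2, d(54) = 8, d(55) = 4, d(56) = 8, d(57) = 4, d(58) = 4, d(59) = 2, d(60) = 12, d(61) = 2, d(62) = 4, d(63) = 6, d(64) = 7, d(65) = 4, d(66) = 8, d(67) = 2, d(68) = 6, d(69) = 4, d(70) = 8, d(71) = 2, d(72) = 12, d(73) = 2, d(74) = 4, d(75) = 6, d(76) = 6, d(77) = 4, d(78) = 8, d(79) = 2, d(80) = 10, d(81) = 5, d(82) = 4, d(83) = 2, d(84) = 12, d(85) = 4, d(86) = 4, d(87) = 4, d(88) = 8, d(89) = 2, d(90) = 12, d(91) = 4, d(92) = 6, d(93) = 4, d(94) = 4, d(95) = 4, d(96) = 12. Summing all 96 values: 459. (Dirichlet's divisor formula: Σ_{n ≤ x} d(n) = x ln(x) + (2γ − 1) x + O(√x). For x = 96, the asymptotic estimate is ≈ 453.00.)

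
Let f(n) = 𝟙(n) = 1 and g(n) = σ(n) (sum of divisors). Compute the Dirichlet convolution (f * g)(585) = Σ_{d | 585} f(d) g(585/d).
(𝟙 * σ)(585) = 1890

Divisors of 585: [1, 3, 5, 9, 13, 15, 39, 45, 65, 117, 195, 585]. For each d | 585:
  d = 1: 𝟙(1) · σ(585/1) = 1 · 1092 = 1092
  d = 3: 𝟙(3) · σ(585/3) = 1 · 336 = 336
  d = 5: 𝟙(5) · σ(585/5) = 1 · 182 = 182
  d = 9: 𝟙(9) · σ(585/9) = 1 · 84 = 84
  d = 13: 𝟙(13) · σ(585/13) = 1 · 78 = 78
  d = 15: 𝟙(15) · σ(585/15) = 1 · 56 = 56
  d = 39: 𝟙(39) · σ(585/39) = 1 · 24 = 24
  d = 45: 𝟙(45) · σ(585/45) = 1 · 14 = 14
  d = 65: 𝟙(65) · σ(585/65) = 1 · 13 = 13
  d = 117: 𝟙(117) · σ(585/117) = 1 · 6 = 6
  d = 195: 𝟙(195) · σ(585/195) = 1 · 4 = 4
  d = 585: 𝟙(585) · σ(585/585) = 1 · 1 = 1
Summing: (𝟙 * σ)(585) = 1092 + 336 + 182 + 84 + 78 + 56 + 24 + 14 + 13 + 6 + 4 + 1 = 1890.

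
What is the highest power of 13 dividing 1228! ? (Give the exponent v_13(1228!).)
v_13(1228!) = 101

Legendre's formula: v_p(n!) = Σ_{k ≥ 1} ⌊n / p^k⌋. For p = 13, n = 1228, the terms are:
  ⌊1228/13^1⌋ = ⌊1228/13⌋ = 94
  ⌊1228/13^2⌋ = ⌊1228/169⌋ = 7
(the next term ⌊1228/13^3⌋ = 0, terminating the sum). Summing: v_13(1228!) = 94 + 7 = 101.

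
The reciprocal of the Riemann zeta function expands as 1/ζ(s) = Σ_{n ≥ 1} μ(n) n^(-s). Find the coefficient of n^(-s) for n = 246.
μ(246) = -1

Factor n = 246 = 2 · 3 · 41. μ(n) = 0 if any exponent ≥ 2 (not squarefree); otherwise μ(n) = (−1)^{ω(n)} where ω(n) is the number of distinct prime factors. Applying: μ(246) = -1.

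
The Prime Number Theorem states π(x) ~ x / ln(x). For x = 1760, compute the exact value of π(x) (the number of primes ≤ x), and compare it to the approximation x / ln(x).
π(1760) = 274;  x/ln(x) ≈ 235.51;  relative error ≈ 14.05%.

Directly count primes up to 1760: π(1760) = 274. The PNT approximation gives 1760/ln(1760) ≈ 1760/7.47307 ≈ 235.51. Relative error (π(x) − x/ln(x)) / π(x) ≈ 14.05%; the approximation is known to undercount slightly (Li(x) is a better estimate).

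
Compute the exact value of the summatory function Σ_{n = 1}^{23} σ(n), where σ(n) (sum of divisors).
Σ_{n ≤ 23} σ(n) = 431

Compute σ(n) for each 1 ≤ n ≤ 23: σ(1) = 1, σ(2) = 3, σ(3) = 4, σ(4) = 7, σ(5) = 6, σ(6) = 12, σ(7) = 8, σ(8) = 15, σ(9) = 13, σ(10) = 18, σ(11) = 12, σ(12) = 28, σ(13) = 14, σ(14) = 24, σ(15) = 24, σ(16) = 31, σ(17) = 18, σ(18) = 39, σ(19) = 20, σ(20) = 42, σ(21) = 32, σ(22) = 36, σ(23) = 24. Summing all 23 values: 431. (Average order: Σ_{n ≤ x} σ(n) ~ (π²/12) x². For x = 23, (π²/12)·23² ≈ 435.09.)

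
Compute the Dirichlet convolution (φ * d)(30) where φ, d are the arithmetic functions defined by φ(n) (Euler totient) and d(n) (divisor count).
(φ * d)(30) = 72

Divisors of 30: [1, 2, 3, 5, 6, 10, 15, 30]. For each d | 30:
  d = 1: φ(1) · d(30/1) = 1 · 8 = 8
  d = 2: φ(2) · d(30/2) = 1 · 4 = 4
  d = 3: φ(3) · d(30/3) = 2 · 4 = 8
  d = 5: φ(5) · d(30/5) = 4 · 4 = 16
  d = 6: φ(6) · d(30/6) = 2 · 2 = 4
  d = 10: φ(10) · d(30/10) = 4 · 2 = 8
  d = 15: φ(15) · d(30/15) = 8 · 2 = 16
  d = 30: φ(30) · d(30/30) = 8 · 1 = 8
Summing: (φ * d)(30) = 8 + 4 + 8 + 16 + 4 + 8 + 16 + 8 = 72.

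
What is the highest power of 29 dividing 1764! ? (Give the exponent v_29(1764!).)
v_29(1764!) = 62

Legendre's formula: v_p(n!) = Σ_{k ≥ 1} ⌊n / p^k⌋. For p = 29, n = 1764, the terms are:
  ⌊1764/29^1⌋ = ⌊1764/29⌋ = 60
  ⌊1764/29^2⌋ = ⌊1764/841⌋ = 2
(the next term ⌊1764/29^3⌋ = 0, terminating the sum). Summing: v_29(1764!) = 60 + 2 = 62.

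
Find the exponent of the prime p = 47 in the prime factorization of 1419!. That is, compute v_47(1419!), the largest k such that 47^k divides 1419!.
v_47(1419!) = 30

Legendre's formula: v_p(n!) = Σ_{k ≥ 1} ⌊n / p^k⌋. For p = 47, n = 1419, the terms are:
  ⌊1419/47^1⌋ = ⌊1419/47⌋ = 30
(the next term ⌊1419/47^2⌋ = 0, terminating the sum). Summing: v_47(1419!) = 30 = 30.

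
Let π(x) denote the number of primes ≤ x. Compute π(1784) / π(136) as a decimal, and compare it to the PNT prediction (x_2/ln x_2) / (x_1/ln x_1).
π(1784)/π(136) = 276/32 ≈ 8.6250;  PNT prediction ≈ 8.6077.

π(136) = 32 and π(1784) = 276, so π(1784)/π(136) ≈ 8.6250. The PNT-predicted ratio is (1784/ln(1784)) / (136/ln(136)) ≈ 8.6077. The two agree to within a few percent, as expected.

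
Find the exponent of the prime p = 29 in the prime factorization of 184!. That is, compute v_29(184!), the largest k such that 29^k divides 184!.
v_29(184!) = 6

Legendre's formula: v_p(n!) = Σ_{k ≥ 1} ⌊n / p^k⌋. For p = 29, n = 184, the terms are:
  ⌊184/29^1⌋ = ⌊184/29⌋ = 6
(the next term ⌊184/29^2⌋ = 0, terminating the sum). Summing: v_29(184!) = 6 = 6.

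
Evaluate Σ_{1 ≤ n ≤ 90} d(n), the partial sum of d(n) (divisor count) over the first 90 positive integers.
Σ_{n ≤ 90} d(n) = 425

Compute d(n) for each 1 ≤ n ≤ 90: d(1) = 1, d(2) = 2, d(3) = 2, d(4) = 3, d(5) = 2, d(6) = 4, d(7) = 2, d(8) = 4, d(9) = 3, d(10) = 4, d(11) = 2, d(12) = 6, d(13) = 2, d(14) = 4, d(15) = 4, d(16) = 5, d(17) = 2, d(18) = 6, d(19) = 2, d(20) = 6, d(21) = 4, d(22) = 4, d(23) = 2, d(24) = 8, d(25) = 3, d(26) = 4, d(27) = 4, d(28) = 6, d(29) = 2, d(30) = 8, d(31) = 2, d(32) = 6, d(33) = 4, d(34) = 4, d(35) = 4, d(36) = 9, d(37) = 2, d(38) = 4, d(39) = 4, d(40) = 8, d(41) = 2, d(42) = 8, d(43) = 2, d(44) = 6, d(45) = 6, d(46) = 4, d(47) = 2, d(48) = 10, d(49) = 3, d(50) = 6, d(51) = 4, d(52) = 6, d(53) = 2, d(54) = 8, d(55) = 4, d(56) = 8, d(57) = 4, d(58) = 4, d(59) = 2, d(60) = 12, d(61) = 2, d(62) = 4, d(63) = 6, d(64) = 7, d(65) = 4, d(66) = 8, d(67) = 2, d(68) = 6, d(69) = 4, d(70) = 8, d(71) = 2, d(72) = 12, d(73) = 2, d(74) = 4, d(75) = 6, d(76) = 6, d(77) = 4, d(78) = 8, d(79) = 2, d(80) = 10, d(81) = 5, d(82) = 4, d(83) = 2, d(84) = 12, d(85) = 4, d(86) = 4, d(87) = 4, d(88) = 8, d(89) = 2, d(90) = 12. Summing all 90 values: 425. (Dirichlet's divisor formula: Σ_{n ≤ x} d(n) = x ln(x) + (2γ − 1) x + O(√x). For x = 90, the asymptotic estimate is ≈ 418.88.)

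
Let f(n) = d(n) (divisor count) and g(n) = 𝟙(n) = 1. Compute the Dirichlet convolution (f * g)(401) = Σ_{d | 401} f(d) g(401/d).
(d * 𝟙)(401) = 3

Divisors of 401: [1, 401]. For each d | 401:
  d = 1: d(1) · 𝟙(401/1) = 1 · 1 = 1
  d = 401: d(401) · 𝟙(401/401) = 2 · 1 = 2
Summing: (d * 𝟙)(401) = 1 + 2 = 3.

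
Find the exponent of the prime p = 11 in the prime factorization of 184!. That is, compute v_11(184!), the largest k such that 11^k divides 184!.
v_11(184!) = 17

Legendre's formula: v_p(n!) = Σ_{k ≥ 1} ⌊n / p^k⌋. For p = 11, n = 184, the terms are:
  ⌊184/11^1⌋ = ⌊184/11⌋ = 16
  ⌊184/11^2⌋ = ⌊184/121⌋ = 1
(the next term ⌊184/11^3⌋ = 0, terminating the sum). Summing: v_11(184!) = 16 + 1 = 17.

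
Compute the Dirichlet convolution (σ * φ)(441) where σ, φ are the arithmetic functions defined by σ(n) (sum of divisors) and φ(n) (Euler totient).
(σ * φ)(441) = 3969

Divisors of 441: [1, 3, 7, 9, 21, 49, 63, 147, 441]. For each d | 441:
  d = 1: σ(1) · φ(441/1) = 1 · 252 = 252
  d = 3: σ(3) · φ(441/3) = 4 · 84 = 336
  d = 7: σ(7) · φ(441/7) = 8 · 36 = 288
  d = 9: σ(9) · φ(441/9) = 13 · 42 = 546
  d = 21: σ(21) · φ(441/21) = 32 · 12 = 384
  d = 49: σ(49) · φ(441/49) = 57 · 6 = 342
  d = 63: σ(63) · φ(441/63) = 104 · 6 = 624
  d = 147: σ(147) · φ(441/147) = 228 · 2 = 456
  d = 441: σ(441) · φ(441/441) = 741 · 1 = 741
Summing: (σ * φ)(441) = 252 + 336 + 288 + 546 + 384 + 342 + 624 + 456 + 741 = 3969.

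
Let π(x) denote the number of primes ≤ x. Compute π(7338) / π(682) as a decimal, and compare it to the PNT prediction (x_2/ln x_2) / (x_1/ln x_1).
π(7338)/π(682) = 935/123 ≈ 7.6016;  PNT prediction ≈ 7.8876.

π(682) = 123 and π(7338) = 935, so π(7338)/π(682) ≈ 7.6016. The PNT-predicted ratio is (7338/ln(7338)) / (682/ln(682)) ≈ 7.8876. The two agree to within a few percent, as expected.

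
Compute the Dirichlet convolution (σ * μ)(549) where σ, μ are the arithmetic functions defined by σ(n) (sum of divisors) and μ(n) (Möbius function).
(σ * μ)(549) = 549

Divisors of 549: [1, 3, 9, 61, 183, 549]. For each d | 549:
  d = 1: σ(1) · μ(549/1) = 1 · 0 = 0
  d = 3: σ(3) · μ(549/3) = 4 · 1 = 4
  d = 9: σ(9) · μ(549/9) = 13 · -1 = -13
  d = 61: σ(61) · μ(549/61) = 62 · 0 = 0
  d = 183: σ(183) · μ(549/183) = 248 · -1 = -248
  d = 549: σ(549) · μ(549/549) = 806 · 1 = 806
Summing: (σ * μ)(549) = 0 + 4 + -13 + 0 + -248 + 806 = 549.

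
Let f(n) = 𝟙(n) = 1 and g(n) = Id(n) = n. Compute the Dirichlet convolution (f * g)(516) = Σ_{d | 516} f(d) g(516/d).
(𝟙 * Id)(516) = 1232

Divisors of 516: [1, 2, 3, 4, 6, 12, 43, 86, 129, 172, 258, 516]. For each d | 516:
  d = 1: 𝟙(1) · Id(516/1) = 1 · 516 = 516
  d = 2: 𝟙(2) · Id(516/2) = 1 · 258 = 258
  d = 3: 𝟙(3) · Id(516/3) = 1 · 172 = 172
  d = 4: 𝟙(4) · Id(516/4) = 1 · 129 = 129
  d = 6: 𝟙(6) · Id(516/6) = 1 · 86 = 86
  d = 12: 𝟙(12) · Id(516/12) = 1 · 43 = 43
  d = 43: 𝟙(43) · Id(516/43) = 1 · 12 = 12
  d = 86: 𝟙(86) · Id(516/86) = 1 · 6 = 6
  d = 129: 𝟙(129) · Id(516/129) = 1 · 4 = 4
  d = 172: 𝟙(172) · Id(516/172) = 1 · 3 = 3
  d = 258: 𝟙(258) · Id(516/258) = 1 · 2 = 2
  d = 516: 𝟙(516) · Id(516/516) = 1 · 1 = 1
Summing: (𝟙 * Id)(516) = 516 + 258 + 172 + 129 + 86 + 43 + 12 + 6 + 4 + 3 + 2 + 1 = 1232.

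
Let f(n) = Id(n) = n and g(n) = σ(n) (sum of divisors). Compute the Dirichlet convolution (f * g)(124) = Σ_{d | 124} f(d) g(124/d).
(Id * σ)(124) = 1071

Divisors of 124: [1, 2, 4, 31, 62, 124]. For each d | 124:
  d = 1: Id(1) · σ(124/1) = 1 · 224 = 224
  d = 2: Id(2) · σ(124/2) = 2 · 96 = 192
  d = 4: Id(4) · σ(124/4) = 4 · 32 = 128
  d = 31: Id(31) · σ(124/31) = 31 · 7 = 217
  d = 62: Id(62) · σ(124/62) = 62 · 3 = 186
  d = 124: Id(124) · σ(124/124) = 124 · 1 = 124
Summing: (Id * σ)(124) = 224 + 192 + 128 + 217 + 186 + 124 = 1071.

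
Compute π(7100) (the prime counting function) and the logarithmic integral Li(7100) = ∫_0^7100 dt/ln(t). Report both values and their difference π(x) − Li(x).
π(7100) = 909;  Li(7100) ≈ 925.62;  π(x) − Li(x) ≈ -16.62.

Direct count of primes ≤ 7100 gives π(7100) = 909. Numerical evaluation of the logarithmic integral gives Li(7100) ≈ 925.62. The difference π(x) − Li(x) ≈ -16.62 is typically negative for small/moderate x (Li(x) overestimates), though Littlewood's theorem shows this sign changes infinitely often.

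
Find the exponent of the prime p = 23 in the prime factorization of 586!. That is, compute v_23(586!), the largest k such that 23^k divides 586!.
v_23(586!) = 26

Legendre's formula: v_p(n!) = Σ_{k ≥ 1} ⌊n / p^k⌋. For p = 23, n = 586, the terms are:
  ⌊586/23^1⌋ = ⌊586/23⌋ = 25
  ⌊586/23^2⌋ = ⌊586/529⌋ = 1
(the next term ⌊586/23^3⌋ = 0, terminating the sum). Summing: v_23(586!) = 25 + 1 = 26.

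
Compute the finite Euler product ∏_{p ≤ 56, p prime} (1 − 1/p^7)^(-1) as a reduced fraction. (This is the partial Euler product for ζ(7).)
∏ = 72859781352345946164271325208512748367496302513429047898775811498046799405380225394802980517015901501332936608125/72256491859259542003929080814473893559535113224475133477501839873036689289530416476883582246279412849505472872448

The primes p ≤ 56 are [2, 3, 5, 7, 11, 13, 17, 19, 23, 29, 31, 37, 41, 43, 47, 53]. For each prime, (1 − 1/p^7)^(-1) = p^7 / (p^7 − 1). The product is (1 − 1/2^7)^(-1), (1 − 1/3^7)^(-1), (1 − 1/5^7)^(-1), (1 − 1/7^7)^(-1), (1 − 1/11^7)^(-1), (1 − 1/13^7)^(-1), (1 − 1/17^7)^(-1), (1 − 1/19^7)^(-1), (1 − 1/23^7)^(-1), (1 − 1/29^7)^(-1), (1 − 1/31^7)^(-1), (1 − 1/37^7)^(-1), (1 − 1/41^7)^(-1), (1 − 1/43^7)^(-1), (1 − 1/47^7)^(-1), (1 − 1/53^7)^(-1) = ∏ p^7 / (p^7 − 1) = 72859781352345946164271325208512748367496302513429047898775811498046799405380225394802980517015901501332936608125/72256491859259542003929080814473893559535113224475133477501839873036689289530416476883582246279412849505472872448.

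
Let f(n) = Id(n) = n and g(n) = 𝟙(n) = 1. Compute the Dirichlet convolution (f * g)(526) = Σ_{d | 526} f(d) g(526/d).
(Id * 𝟙)(526) = 792

Divisors of 526: [1, 2, 263, 526]. For each d | 526:
  d = 1: Id(1) · 𝟙(526/1) = 1 · 1 = 1
  d = 2: Id(2) · 𝟙(526/2) = 2 · 1 = 2
  d = 263: Id(263) · 𝟙(526/263) = 263 · 1 = 263
  d = 526: Id(526) · 𝟙(526/526) = 526 · 1 = 526
Summing: (Id * 𝟙)(526) = 1 + 2 + 263 + 526 = 792.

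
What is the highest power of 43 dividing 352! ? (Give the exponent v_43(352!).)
v_43(352!) = 8

Legendre's formula: v_p(n!) = Σ_{k ≥ 1} ⌊n / p^k⌋. For p = 43, n = 352, the terms are:
  ⌊352/43^1⌋ = ⌊352/43⌋ = 8
(the next term ⌊352/43^2⌋ = 0, terminating the sum). Summing: v_43(352!) = 8 = 8.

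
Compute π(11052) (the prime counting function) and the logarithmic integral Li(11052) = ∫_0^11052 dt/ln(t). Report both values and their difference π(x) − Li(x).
π(11052) = 1338;  Li(11052) ≈ 1359.73;  π(x) − Li(x) ≈ -21.73.

Direct count of primes ≤ 11052 gives π(11052) = 1338. Numerical evaluation of the logarithmic integral gives Li(11052) ≈ 1359.73. The difference π(x) − Li(x) ≈ -21.73 is typically negative for small/moderate x (Li(x) overestimates), though Littlewood's theorem shows this sign changes infinitely often.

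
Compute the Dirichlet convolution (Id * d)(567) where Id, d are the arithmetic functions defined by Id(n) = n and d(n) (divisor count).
(Id * d)(567) = 1611

Divisors of 567: [1, 3, 7, 9, 21, 27, 63, 81, 189, 567]. For each d | 567:
  d = 1: Id(1) · d(567/1) = 1 · 10 = 10
  d = 3: Id(3) · d(567/3) = 3 · 8 = 24
  d = 7: Id(7) · d(567/7) = 7 · 5 = 35
  d = 9: Id(9) · d(567/9) = 9 · 6 = 54
  d = 21: Id(21) · d(567/21) = 21 · 4 = 84
  d = 27: Id(27) · d(567/27) = 27 · 4 = 108
  d = 63: Id(63) · d(567/63) = 63 · 3 = 189
  d = 81: Id(81) · d(567/81) = 81 · 2 = 162
  d = 189: Id(189) · d(567/189) = 189 · 2 = 378
  d = 567: Id(567) · d(567/567) = 567 · 1 = 567
Summing: (Id * d)(567) = 10 + 24 + 35 + 54 + 84 + 108 + 189 + 162 + 378 + 567 = 1611.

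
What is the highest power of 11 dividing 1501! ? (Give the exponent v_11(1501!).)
v_11(1501!) = 149

Legendre's formula: v_p(n!) = Σ_{k ≥ 1} ⌊n / p^k⌋. For p = 11, n = 1501, the terms are:
  ⌊1501/11^1⌋ = ⌊1501/11⌋ = 136
  ⌊1501/11^2⌋ = ⌊1501/121⌋ = 12
  ⌊1501/11^3⌋ = ⌊1501/1331⌋ = 1
(the next term ⌊1501/11^4⌋ = 0, terminating the sum). Summing: v_11(1501!) = 136 + 12 + 1 = 149.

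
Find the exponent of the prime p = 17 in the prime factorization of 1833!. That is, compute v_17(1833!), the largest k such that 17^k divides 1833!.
v_17(1833!) = 113

Legendre's formula: v_p(n!) = Σ_{k ≥ 1} ⌊n / p^k⌋. For p = 17, n = 1833, the terms are:
  ⌊1833/17^1⌋ = ⌊1833/17⌋ = 107
  ⌊1833/17^2⌋ = ⌊1833/289⌋ = 6
(the next term ⌊1833/17^3⌋ = 0, terminating the sum). Summing: v_17(1833!) = 107 + 6 = 113.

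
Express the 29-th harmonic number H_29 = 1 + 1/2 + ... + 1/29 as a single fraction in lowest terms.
H_29 = 9227046511387/2329089562800

Direct summation: H_29 = 1 + 1/2 + ... + 1/29. The least common denominator is lcm(1, ..., 29) = 2329089562800; over this denominator the numerator is 2329089562800 + 1164544781400 + 776363187600 + 582272390700 + 465817912560 + 388181593800 + 332727080400 + 291136195350 + 258787729200 + 232908956280 + 211735414800 + 194090796900 + 179160735600 + 166363540200 + 155272637520 + 145568097675 + 137005268400 + 129393864600 + 122583661200 + 116454478140 + 110909026800 + 105867707400 + 101264763600 + 97045398450 + 93163582512 + 89580367800 + 86262576400 + 83181770100 + 80313433200 = 9227046511387, so H_29 = 9227046511387/2329089562800 (already in lowest terms) ≈ 3.96165. (The PNT-adjacent estimate ln(29) + γ ≈ 3.94451 matches within O(1/n).)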